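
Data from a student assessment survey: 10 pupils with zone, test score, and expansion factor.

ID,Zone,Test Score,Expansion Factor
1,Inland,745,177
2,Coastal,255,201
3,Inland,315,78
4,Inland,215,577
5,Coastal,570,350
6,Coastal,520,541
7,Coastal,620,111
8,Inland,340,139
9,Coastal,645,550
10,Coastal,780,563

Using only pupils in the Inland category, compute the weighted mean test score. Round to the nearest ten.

Inland rows: 1, 3, 4, 8
Weighted sum = 745×177 + 315×78 + 215×577 + 340×139
  = 131865 + 24570 + 124055 + 47260 = 327750
Sum of weights = 177 + 78 + 577 + 139 = 971
Weighted mean = 327750 / 971 = 337.53862

340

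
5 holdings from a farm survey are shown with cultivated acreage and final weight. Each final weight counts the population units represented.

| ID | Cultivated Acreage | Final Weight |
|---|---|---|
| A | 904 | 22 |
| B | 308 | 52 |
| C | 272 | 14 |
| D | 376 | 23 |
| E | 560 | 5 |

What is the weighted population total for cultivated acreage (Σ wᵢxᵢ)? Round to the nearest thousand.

51000

Weighted total = 904×22 + 308×52 + 272×14 + 376×23 + 560×5
  = 51160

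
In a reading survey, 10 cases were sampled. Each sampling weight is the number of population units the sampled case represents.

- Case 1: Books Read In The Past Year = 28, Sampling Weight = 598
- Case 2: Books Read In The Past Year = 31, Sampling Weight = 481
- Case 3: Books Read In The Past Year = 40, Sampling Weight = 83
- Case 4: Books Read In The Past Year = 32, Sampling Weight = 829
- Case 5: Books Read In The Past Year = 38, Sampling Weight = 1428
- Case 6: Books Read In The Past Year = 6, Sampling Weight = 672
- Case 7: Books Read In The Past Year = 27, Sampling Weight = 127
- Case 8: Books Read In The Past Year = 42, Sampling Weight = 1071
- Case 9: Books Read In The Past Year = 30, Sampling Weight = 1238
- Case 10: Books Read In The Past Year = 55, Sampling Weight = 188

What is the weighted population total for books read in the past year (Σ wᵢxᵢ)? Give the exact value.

Weighted total = 28×598 + 31×481 + 40×83 + 32×829 + 38×1428 + 6×672 + 27×127 + 42×1071 + 30×1238 + 55×188
  = 16744 + 14911 + 3320 + 26528 + 54264 + 4032 + 3429 + 44982 + 37140 + 10340 = 215690

215690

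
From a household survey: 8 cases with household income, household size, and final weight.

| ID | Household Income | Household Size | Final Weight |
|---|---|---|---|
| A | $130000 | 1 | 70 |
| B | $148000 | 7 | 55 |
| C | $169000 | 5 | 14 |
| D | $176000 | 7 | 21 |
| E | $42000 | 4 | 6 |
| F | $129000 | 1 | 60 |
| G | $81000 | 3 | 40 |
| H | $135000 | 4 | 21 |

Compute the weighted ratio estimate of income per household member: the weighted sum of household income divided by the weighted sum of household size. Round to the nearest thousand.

39000

Σ wᵢ·y = 130000×70 + 148000×55 + 169000×14 + 176000×21 + 42000×6 + 129000×60 + 81000×40 + 135000×21
  = 37369000
Σ wᵢ·x = 1×70 + 7×55 + 5×14 + 7×21 + 4×6 + 1×60 + 3×40 + 4×21
  = 70 + 385 + 70 + 147 + 24 + 60 + 120 + 84 = 960
Ratio = 37369000 / 960 = 38926.042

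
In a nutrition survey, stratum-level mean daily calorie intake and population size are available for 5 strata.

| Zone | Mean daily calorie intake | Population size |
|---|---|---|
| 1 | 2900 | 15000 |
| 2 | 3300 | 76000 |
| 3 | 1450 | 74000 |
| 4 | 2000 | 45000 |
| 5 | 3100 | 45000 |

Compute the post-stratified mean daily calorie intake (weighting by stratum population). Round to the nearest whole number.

Σ Nₕ·x̄ₕ = 2900×15000 + 3300×76000 + 1450×74000 + 2000×45000 + 3100×45000
  = 43500000 + 250800000 + 107300000 + 90000000 + 139500000 = 631100000
Σ Nₕ = 15000 + 76000 + 74000 + 45000 + 45000 = 255000
Overall mean = 631100000 / 255000 = 2474.902

2475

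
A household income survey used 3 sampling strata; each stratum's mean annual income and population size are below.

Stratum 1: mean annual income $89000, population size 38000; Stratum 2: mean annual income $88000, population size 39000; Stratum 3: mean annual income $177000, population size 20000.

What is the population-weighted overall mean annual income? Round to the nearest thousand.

Σ Nₕ·x̄ₕ = 10354000000
Σ Nₕ = 38000 + 39000 + 20000 = 97000
Overall mean = 10354000000 / 97000 = 106742.27

107000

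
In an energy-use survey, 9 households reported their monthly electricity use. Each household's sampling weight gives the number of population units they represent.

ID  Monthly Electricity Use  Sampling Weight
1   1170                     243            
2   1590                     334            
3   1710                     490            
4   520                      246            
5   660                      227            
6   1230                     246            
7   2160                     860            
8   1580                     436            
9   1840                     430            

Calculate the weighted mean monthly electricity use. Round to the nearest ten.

Weighted sum = 5571270
Sum of weights = 243 + 334 + 490 + 246 + 227 + 246 + 860 + 436 + 430 = 3512
Weighted mean = 5571270 / 3512 = 1586.3525

1590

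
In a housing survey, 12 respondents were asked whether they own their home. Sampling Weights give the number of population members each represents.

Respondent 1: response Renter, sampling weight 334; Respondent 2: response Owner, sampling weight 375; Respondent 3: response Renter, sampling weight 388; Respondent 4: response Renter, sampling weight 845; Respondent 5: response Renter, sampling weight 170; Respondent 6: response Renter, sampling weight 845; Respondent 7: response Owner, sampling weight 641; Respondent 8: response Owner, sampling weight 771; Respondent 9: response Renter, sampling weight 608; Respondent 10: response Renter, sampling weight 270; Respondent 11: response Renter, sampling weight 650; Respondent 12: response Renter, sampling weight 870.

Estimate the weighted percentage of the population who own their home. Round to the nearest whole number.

Sum of weights for 'Owner' = 375 + 641 + 771 = 1787
Total weight = 334 + 375 + 388 + 845 + 170 + 845 + 641 + 771 + 608 + 270 + 650 + 870 = 6767
Weighted proportion = 1787 / 6767 = 0.26407566 → 26.407566%

26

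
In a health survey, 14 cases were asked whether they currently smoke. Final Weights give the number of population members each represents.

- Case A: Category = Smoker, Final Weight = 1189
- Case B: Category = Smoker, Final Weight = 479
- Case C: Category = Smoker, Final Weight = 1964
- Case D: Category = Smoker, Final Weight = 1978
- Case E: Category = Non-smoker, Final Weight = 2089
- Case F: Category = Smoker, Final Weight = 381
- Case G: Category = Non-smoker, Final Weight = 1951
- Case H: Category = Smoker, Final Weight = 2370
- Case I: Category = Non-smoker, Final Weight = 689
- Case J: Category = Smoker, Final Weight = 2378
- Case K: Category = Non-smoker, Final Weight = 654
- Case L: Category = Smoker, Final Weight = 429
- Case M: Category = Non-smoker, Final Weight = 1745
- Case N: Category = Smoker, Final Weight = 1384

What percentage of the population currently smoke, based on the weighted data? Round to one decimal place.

63.8

Sum of weights for 'Smoker' = 1189 + 479 + 1964 + 1978 + 381 + 2370 + 2378 + 429 + 1384 = 12552
Total weight = 19680
Weighted proportion = 12552 / 19680 = 0.63780488 → 63.780488%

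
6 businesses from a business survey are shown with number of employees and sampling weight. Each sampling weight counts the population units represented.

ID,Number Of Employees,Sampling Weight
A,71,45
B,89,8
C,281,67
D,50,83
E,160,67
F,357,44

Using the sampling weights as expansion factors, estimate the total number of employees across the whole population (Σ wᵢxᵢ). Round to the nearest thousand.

Weighted total = 53312

53000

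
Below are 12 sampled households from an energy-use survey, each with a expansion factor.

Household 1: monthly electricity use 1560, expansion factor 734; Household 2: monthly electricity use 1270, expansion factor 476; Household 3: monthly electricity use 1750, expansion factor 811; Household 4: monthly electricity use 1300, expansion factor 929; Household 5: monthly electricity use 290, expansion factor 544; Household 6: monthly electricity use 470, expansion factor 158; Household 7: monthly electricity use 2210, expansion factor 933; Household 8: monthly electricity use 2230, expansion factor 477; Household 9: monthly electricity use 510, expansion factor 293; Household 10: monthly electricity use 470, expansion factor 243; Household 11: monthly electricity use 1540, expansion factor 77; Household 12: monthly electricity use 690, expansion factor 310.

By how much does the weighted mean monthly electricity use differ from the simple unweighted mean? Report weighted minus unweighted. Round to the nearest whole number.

201

Unweighted sum = 1560 + 1270 + 1750 + 1300 + 290 + 470 + 2210 + 2230 + 510 + 470 + 1540 + 690 = 14290
Unweighted mean = 14290 / 12 = 1190.8333
Weighted sum = 1560×734 + 1270×476 + 1750×811 + 1300×929 + 290×544 + 470×158 + 2210×933 + 2230×477 + 510×293 + 470×243 + 1540×77 + 690×310
  = 1145040 + 604520 + 1419250 + 1207700 + 157760 + 74260 + 2061930 + 1063710 + 149430 + 114210 + 118580 + 213900 = 8330290
Sum of weights = 5985
Weighted mean = 8330290 / 5985 = 1391.8613
Difference (weighted minus unweighted) = 201.02799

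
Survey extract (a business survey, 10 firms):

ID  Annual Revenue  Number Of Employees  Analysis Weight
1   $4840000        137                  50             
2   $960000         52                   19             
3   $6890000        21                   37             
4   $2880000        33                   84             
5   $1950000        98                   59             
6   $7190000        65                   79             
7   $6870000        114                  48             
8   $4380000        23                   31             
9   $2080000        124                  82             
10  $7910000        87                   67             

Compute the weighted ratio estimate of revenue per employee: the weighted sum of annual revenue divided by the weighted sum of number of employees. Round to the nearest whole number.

58585

Σ wᵢ·y = 4840000×50 + 960000×19 + 6890000×37 + 2880000×84 + 1950000×59 + 7190000×79 + 6870000×48 + 4380000×31 + 2080000×82 + 7910000×67
  = 242000000 + 18240000 + 254930000 + 241920000 + 115050000 + 568010000 + 329760000 + 135780000 + 170560000 + 529970000 = 2606220000
Σ wᵢ·x = 137×50 + 52×19 + 21×37 + 33×84 + 98×59 + 65×79 + 114×48 + 23×31 + 124×82 + 87×67
  = 6850 + 988 + 777 + 2772 + 5782 + 5135 + 5472 + 713 + 10168 + 5829 = 44486
Ratio = 2606220000 / 44486 = 58585.173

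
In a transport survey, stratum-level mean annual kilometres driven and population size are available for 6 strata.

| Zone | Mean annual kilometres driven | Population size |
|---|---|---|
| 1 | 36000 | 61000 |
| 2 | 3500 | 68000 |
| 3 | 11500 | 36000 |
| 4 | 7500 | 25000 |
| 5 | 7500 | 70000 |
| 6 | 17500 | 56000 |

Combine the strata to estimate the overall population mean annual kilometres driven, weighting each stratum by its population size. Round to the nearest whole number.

14369

Σ Nₕ·x̄ₕ = 36000×61000 + 3500×68000 + 11500×36000 + 7500×25000 + 7500×70000 + 17500×56000
  = 2196000000 + 238000000 + 414000000 + 187500000 + 525000000 + 980000000 = 4540500000
Σ Nₕ = 61000 + 68000 + 36000 + 25000 + 70000 + 56000 = 316000
Overall mean = 4540500000 / 316000 = 14368.671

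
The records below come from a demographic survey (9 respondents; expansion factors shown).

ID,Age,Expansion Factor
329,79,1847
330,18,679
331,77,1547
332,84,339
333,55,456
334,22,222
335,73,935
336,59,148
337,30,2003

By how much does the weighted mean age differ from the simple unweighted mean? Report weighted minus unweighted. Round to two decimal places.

2.60

Unweighted sum = 497
Unweighted mean = 497 / 9 = 55.222222
Weighted sum = 79×1847 + 18×679 + 77×1547 + 84×339 + 55×456 + 22×222 + 73×935 + 59×148 + 30×2003
  = 472771
Sum of weights = 1847 + 679 + 1547 + 339 + 456 + 222 + 935 + 148 + 2003 = 8176
Weighted mean = 472771 / 8176 = 57.824242
Difference (weighted minus unweighted) = 2.6020195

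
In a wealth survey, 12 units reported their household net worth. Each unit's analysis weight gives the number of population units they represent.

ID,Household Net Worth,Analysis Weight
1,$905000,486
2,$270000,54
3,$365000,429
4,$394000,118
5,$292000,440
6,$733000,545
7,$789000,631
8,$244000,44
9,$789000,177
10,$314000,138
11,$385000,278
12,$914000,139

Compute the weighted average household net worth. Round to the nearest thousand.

607000

Weighted sum = 905000×486 + 270000×54 + 365000×429 + 394000×118 + 292000×440 + 733000×545 + 789000×631 + 244000×44 + 789000×177 + 314000×138 + 385000×278 + 914000×139
  = 439830000 + 14580000 + 156585000 + 46492000 + 128480000 + 399485000 + 497859000 + 10736000 + 139653000 + 43332000 + 107030000 + 127046000 = 2111108000
Sum of weights = 3479
Weighted mean = 2111108000 / 3479 = 606814.6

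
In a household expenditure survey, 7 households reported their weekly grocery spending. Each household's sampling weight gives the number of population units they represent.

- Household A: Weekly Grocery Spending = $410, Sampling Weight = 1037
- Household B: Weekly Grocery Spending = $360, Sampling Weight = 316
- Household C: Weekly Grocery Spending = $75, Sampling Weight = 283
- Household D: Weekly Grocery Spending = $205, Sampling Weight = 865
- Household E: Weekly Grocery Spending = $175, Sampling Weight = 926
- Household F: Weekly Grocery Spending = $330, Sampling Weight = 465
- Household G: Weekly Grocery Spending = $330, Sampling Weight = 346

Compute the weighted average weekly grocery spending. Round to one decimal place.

275.4

Weighted sum = 1167160
Sum of weights = 1037 + 316 + 283 + 865 + 926 + 465 + 346 = 4238
Weighted mean = 1167160 / 4238 = 275.40349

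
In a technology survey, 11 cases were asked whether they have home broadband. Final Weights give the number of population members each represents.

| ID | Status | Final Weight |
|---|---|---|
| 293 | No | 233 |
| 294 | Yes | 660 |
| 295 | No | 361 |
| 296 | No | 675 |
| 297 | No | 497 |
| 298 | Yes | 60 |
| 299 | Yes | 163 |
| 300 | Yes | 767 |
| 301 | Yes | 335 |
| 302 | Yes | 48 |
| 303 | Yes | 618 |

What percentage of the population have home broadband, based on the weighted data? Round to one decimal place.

60.0

Sum of weights for 'Yes' = 660 + 60 + 163 + 767 + 335 + 48 + 618 = 2651
Total weight = 4417
Weighted proportion = 2651 / 4417 = 0.60018112 → 60.018112%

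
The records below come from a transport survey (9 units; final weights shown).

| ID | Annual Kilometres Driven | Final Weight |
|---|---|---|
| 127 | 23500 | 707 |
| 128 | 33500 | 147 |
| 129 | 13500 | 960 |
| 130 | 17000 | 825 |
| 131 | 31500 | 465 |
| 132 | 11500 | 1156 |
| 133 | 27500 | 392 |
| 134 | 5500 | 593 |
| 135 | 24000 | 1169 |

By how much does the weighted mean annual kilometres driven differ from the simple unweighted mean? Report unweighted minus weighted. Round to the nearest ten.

2350

Unweighted sum = 23500 + 33500 + 13500 + 17000 + 31500 + 11500 + 27500 + 5500 + 24000 = 187500
Unweighted mean = 187500 / 9 = 20833.333
Weighted sum = 23500×707 + 33500×147 + 13500×960 + 17000×825 + 31500×465 + 11500×1156 + 27500×392 + 5500×593 + 24000×1169
  = 16614500 + 4924500 + 12960000 + 14025000 + 14647500 + 13294000 + 10780000 + 3261500 + 28056000 = 118563000
Sum of weights = 707 + 147 + 960 + 825 + 465 + 1156 + 392 + 593 + 1169 = 6414
Weighted mean = 118563000 / 6414 = 18485.033
Difference (unweighted minus weighted) = 2348.3006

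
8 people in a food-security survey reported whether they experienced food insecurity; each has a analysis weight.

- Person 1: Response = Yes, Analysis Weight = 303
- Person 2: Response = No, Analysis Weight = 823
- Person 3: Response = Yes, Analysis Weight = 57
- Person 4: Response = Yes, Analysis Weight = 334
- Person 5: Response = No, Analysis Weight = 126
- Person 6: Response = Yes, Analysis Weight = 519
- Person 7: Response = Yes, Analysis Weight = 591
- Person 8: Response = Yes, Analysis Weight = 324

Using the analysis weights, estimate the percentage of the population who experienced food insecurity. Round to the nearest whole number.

69

Sum of weights for 'Yes' = 303 + 57 + 334 + 519 + 591 + 324 = 2128
Total weight = 303 + 823 + 57 + 334 + 126 + 519 + 591 + 324 = 3077
Weighted proportion = 2128 / 3077 = 0.69158271 → 69.158271%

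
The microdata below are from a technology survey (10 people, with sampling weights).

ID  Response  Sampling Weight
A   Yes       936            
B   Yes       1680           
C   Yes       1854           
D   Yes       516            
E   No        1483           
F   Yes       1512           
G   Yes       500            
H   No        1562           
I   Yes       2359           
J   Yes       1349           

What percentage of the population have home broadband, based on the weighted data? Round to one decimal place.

77.9

Sum of weights for 'Yes' = 936 + 1680 + 1854 + 516 + 1512 + 500 + 2359 + 1349 = 10706
Total weight = 13751
Weighted proportion = 10706 / 13751 = 0.77856156 → 77.856156%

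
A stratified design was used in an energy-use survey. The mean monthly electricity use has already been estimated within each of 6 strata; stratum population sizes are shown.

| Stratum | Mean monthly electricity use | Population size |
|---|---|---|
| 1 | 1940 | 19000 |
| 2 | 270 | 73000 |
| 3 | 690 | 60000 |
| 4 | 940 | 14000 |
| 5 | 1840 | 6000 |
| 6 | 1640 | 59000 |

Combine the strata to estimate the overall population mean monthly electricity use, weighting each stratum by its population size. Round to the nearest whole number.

Σ Nₕ·x̄ₕ = 1940×19000 + 270×73000 + 690×60000 + 940×14000 + 1840×6000 + 1640×59000
  = 218930000
Σ Nₕ = 19000 + 73000 + 60000 + 14000 + 6000 + 59000 = 231000
Overall mean = 218930000 / 231000 = 947.74892

948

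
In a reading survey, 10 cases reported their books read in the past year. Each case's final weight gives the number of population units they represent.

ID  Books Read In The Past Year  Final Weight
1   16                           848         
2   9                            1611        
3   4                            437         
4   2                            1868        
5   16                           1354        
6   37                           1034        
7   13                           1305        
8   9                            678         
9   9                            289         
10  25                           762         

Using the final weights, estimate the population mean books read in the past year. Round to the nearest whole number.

14

Weighted sum = 16×848 + 9×1611 + 4×437 + 2×1868 + 16×1354 + 37×1034 + 13×1305 + 9×678 + 9×289 + 25×762
  = 13568 + 14499 + 1748 + 3736 + 21664 + 38258 + 16965 + 6102 + 2601 + 19050 = 138191
Sum of weights = 848 + 1611 + 437 + 1868 + 1354 + 1034 + 1305 + 678 + 289 + 762 = 10186
Weighted mean = 138191 / 10186 = 13.566758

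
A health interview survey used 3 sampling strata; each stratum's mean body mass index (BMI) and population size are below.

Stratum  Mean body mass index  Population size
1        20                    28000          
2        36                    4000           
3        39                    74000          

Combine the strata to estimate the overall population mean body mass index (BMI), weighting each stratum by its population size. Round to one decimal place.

33.9

Σ Nₕ·x̄ₕ = 20×28000 + 36×4000 + 39×74000
  = 560000 + 144000 + 2886000 = 3590000
Σ Nₕ = 106000
Overall mean = 3590000 / 106000 = 33.867925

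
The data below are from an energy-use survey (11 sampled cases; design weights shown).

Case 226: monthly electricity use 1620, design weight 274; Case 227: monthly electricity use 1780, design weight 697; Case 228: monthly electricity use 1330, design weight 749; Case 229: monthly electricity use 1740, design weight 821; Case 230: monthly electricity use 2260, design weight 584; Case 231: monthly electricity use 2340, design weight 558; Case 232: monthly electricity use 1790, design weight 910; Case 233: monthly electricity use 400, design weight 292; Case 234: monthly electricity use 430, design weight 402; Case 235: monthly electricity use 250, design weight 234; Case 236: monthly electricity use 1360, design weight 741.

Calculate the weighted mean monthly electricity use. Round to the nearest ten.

1550

Weighted sum = 1620×274 + 1780×697 + 1330×749 + 1740×821 + 2260×584 + 2340×558 + 1790×910 + 400×292 + 430×402 + 250×234 + 1360×741
  = 9719630
Sum of weights = 274 + 697 + 749 + 821 + 584 + 558 + 910 + 292 + 402 + 234 + 741 = 6262
Weighted mean = 9719630 / 6262 = 1552.1607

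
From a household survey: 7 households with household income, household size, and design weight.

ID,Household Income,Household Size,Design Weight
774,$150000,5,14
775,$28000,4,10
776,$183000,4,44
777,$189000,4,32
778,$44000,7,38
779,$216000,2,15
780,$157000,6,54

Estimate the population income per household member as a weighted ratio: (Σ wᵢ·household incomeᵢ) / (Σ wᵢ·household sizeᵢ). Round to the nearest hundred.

Σ wᵢ·y = 150000×14 + 28000×10 + 183000×44 + 189000×32 + 44000×38 + 216000×15 + 157000×54
  = 2100000 + 280000 + 8052000 + 6048000 + 1672000 + 3240000 + 8478000 = 29870000
Σ wᵢ·x = 1034
Ratio = 29870000 / 1034 = 28887.814

28900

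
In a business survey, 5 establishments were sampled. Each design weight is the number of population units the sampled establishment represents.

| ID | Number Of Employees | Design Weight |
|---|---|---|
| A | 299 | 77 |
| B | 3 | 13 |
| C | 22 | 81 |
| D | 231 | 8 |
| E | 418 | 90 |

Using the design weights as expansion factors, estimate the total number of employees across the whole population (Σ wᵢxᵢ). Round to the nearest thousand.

64000

Weighted total = 299×77 + 3×13 + 22×81 + 231×8 + 418×90
  = 23023 + 39 + 1782 + 1848 + 37620 = 64312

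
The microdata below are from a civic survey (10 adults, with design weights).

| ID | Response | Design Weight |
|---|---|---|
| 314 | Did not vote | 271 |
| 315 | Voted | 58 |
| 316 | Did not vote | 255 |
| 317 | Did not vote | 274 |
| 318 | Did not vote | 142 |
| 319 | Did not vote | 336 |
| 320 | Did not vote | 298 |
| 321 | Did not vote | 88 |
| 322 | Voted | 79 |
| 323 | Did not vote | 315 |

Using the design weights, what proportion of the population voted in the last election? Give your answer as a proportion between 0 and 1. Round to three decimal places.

Sum of weights for 'Voted' = 58 + 79 = 137
Total weight = 2116
Weighted proportion = 137 / 2116 = 0.064744802

0.065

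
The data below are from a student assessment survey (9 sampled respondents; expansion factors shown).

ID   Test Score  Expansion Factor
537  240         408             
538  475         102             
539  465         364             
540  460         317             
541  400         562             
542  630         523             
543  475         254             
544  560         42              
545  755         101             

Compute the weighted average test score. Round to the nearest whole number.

Weighted sum = 240×408 + 475×102 + 465×364 + 460×317 + 400×562 + 630×523 + 475×254 + 560×42 + 755×101
  = 97920 + 48450 + 169260 + 145820 + 224800 + 329490 + 120650 + 23520 + 76255 = 1236165
Sum of weights = 408 + 102 + 364 + 317 + 562 + 523 + 254 + 42 + 101 = 2673
Weighted mean = 1236165 / 2673 = 462.46352

462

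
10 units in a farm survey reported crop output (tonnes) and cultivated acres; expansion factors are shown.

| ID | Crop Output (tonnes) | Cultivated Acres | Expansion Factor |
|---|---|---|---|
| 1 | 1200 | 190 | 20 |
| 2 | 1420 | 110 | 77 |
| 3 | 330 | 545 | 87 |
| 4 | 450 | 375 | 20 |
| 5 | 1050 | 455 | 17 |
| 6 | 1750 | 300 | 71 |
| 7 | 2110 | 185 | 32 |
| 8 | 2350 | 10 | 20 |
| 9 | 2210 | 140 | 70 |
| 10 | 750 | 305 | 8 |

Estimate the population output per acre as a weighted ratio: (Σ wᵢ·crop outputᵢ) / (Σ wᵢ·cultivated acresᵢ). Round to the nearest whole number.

Σ wᵢ·y = 1200×20 + 1420×77 + 330×87 + 450×20 + 1050×17 + 1750×71 + 2110×32 + 2350×20 + 2210×70 + 750×8
  = 24000 + 109340 + 28710 + 9000 + 17850 + 124250 + 67520 + 47000 + 154700 + 6000 = 588370
Σ wᵢ·x = 190×20 + 110×77 + 545×87 + 375×20 + 455×17 + 300×71 + 185×32 + 10×20 + 140×70 + 305×8
  = 3800 + 8470 + 47415 + 7500 + 7735 + 21300 + 5920 + 200 + 9800 + 2440 = 114580
Ratio = 588370 / 114580 = 5.1350148

5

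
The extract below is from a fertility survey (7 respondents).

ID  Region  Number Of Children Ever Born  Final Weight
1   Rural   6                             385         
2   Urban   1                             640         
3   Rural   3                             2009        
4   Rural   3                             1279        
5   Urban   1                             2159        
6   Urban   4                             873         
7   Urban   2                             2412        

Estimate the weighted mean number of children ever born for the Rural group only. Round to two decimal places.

3.31

Rural rows: 1, 3, 4
Weighted sum = 6×385 + 3×2009 + 3×1279
  = 2310 + 6027 + 3837 = 12174
Sum of weights = 385 + 2009 + 1279 = 3673
Weighted mean = 12174 / 3673 = 3.3144568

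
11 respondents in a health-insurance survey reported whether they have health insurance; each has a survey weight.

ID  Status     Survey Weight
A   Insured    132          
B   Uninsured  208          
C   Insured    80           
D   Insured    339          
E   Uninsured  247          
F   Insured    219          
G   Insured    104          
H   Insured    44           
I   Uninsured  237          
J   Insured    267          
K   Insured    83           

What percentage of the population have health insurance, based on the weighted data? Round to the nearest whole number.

Sum of weights for 'Insured' = 132 + 80 + 339 + 219 + 104 + 44 + 267 + 83 = 1268
Total weight = 132 + 208 + 80 + 339 + 247 + 219 + 104 + 44 + 237 + 267 + 83 = 1960
Weighted proportion = 1268 / 1960 = 0.64693878 → 64.693878%

65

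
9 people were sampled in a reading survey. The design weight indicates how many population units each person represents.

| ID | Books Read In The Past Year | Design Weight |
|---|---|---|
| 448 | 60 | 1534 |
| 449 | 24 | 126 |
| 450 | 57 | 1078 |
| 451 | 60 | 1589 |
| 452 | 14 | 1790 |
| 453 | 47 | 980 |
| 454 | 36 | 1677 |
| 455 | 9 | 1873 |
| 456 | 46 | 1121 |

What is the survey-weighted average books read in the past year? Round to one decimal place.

38.4

Weighted sum = 60×1534 + 24×126 + 57×1078 + 60×1589 + 14×1790 + 47×980 + 36×1677 + 9×1873 + 46×1121
  = 92040 + 3024 + 61446 + 95340 + 25060 + 46060 + 60372 + 16857 + 51566 = 451765
Sum of weights = 1534 + 126 + 1078 + 1589 + 1790 + 980 + 1677 + 1873 + 1121 = 11768
Weighted mean = 451765 / 11768 = 38.389276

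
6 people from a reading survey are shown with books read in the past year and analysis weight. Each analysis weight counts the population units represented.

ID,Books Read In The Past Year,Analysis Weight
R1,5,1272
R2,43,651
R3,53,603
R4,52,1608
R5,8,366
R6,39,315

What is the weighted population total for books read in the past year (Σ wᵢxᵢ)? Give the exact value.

165141

Weighted total = 5×1272 + 43×651 + 53×603 + 52×1608 + 8×366 + 39×315
  = 165141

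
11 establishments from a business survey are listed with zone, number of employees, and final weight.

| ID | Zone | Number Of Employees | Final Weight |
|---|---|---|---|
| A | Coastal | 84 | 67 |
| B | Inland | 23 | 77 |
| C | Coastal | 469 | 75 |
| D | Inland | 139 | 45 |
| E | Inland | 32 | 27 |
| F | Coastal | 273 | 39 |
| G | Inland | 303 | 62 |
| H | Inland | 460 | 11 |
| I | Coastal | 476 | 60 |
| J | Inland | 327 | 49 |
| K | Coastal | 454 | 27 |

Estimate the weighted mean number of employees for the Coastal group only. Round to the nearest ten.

340

Coastal rows: A, C, F, I, K
Weighted sum = 92268
Sum of weights = 67 + 75 + 39 + 60 + 27 = 268
Weighted mean = 92268 / 268 = 344.28358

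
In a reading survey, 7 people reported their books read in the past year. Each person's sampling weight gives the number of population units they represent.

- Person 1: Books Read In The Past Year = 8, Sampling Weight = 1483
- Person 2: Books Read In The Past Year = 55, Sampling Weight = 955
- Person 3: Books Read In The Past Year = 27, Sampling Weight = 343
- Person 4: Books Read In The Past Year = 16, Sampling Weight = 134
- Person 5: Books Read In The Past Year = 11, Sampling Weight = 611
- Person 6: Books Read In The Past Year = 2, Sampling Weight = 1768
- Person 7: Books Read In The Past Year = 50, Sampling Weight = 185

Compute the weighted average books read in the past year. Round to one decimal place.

Weighted sum = 8×1483 + 55×955 + 27×343 + 16×134 + 11×611 + 2×1768 + 50×185
  = 11864 + 52525 + 9261 + 2144 + 6721 + 3536 + 9250 = 95301
Sum of weights = 5479
Weighted mean = 95301 / 5479 = 17.393867

17.4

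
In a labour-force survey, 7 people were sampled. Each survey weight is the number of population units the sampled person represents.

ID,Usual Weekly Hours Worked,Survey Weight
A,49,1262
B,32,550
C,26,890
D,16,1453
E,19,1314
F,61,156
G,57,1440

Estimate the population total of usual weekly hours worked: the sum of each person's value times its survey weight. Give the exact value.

242388

Weighted total = 49×1262 + 32×550 + 26×890 + 16×1453 + 19×1314 + 61×156 + 57×1440
  = 61838 + 17600 + 23140 + 23248 + 24966 + 9516 + 82080 = 242388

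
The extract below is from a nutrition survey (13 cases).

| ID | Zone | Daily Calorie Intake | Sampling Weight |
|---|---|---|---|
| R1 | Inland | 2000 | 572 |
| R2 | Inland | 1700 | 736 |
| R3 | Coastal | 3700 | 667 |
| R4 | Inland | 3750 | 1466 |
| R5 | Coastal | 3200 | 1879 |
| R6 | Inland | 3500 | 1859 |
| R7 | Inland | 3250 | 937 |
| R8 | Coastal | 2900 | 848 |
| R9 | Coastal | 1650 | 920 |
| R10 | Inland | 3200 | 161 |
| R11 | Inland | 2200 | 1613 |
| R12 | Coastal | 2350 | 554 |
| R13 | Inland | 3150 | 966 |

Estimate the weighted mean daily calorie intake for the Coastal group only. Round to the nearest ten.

2830

Coastal rows: R3, R5, R8, R9, R12
Weighted sum = 3700×667 + 3200×1879 + 2900×848 + 1650×920 + 2350×554
  = 2467900 + 6012800 + 2459200 + 1518000 + 1301900 = 13759800
Sum of weights = 667 + 1879 + 848 + 920 + 554 = 4868
Weighted mean = 13759800 / 4868 = 2826.5818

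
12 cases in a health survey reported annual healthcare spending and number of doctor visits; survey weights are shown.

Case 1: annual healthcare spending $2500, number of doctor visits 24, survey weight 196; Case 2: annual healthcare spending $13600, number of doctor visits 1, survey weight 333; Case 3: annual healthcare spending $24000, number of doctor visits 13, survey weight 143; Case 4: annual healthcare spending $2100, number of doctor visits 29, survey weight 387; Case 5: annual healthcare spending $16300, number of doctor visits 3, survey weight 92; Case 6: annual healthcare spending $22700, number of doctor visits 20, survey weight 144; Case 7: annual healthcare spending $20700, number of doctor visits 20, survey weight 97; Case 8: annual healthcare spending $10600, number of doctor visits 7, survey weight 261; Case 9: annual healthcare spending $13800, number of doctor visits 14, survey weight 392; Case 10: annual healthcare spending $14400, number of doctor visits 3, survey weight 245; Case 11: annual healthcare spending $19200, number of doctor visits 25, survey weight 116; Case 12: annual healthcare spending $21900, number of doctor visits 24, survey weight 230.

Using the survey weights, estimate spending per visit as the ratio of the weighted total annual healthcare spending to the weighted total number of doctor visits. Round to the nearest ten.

880

Σ wᵢ·y = 2500×196 + 13600×333 + 24000×143 + 2100×387 + 16300×92 + 22700×144 + 20700×97 + 10600×261 + 13800×392 + 14400×245 + 19200×116 + 21900×230
  = 490000 + 4528800 + 3432000 + 812700 + 1499600 + 3268800 + 2007900 + 2766600 + 5409600 + 3528000 + 2227200 + 5037000 = 35008200
Σ wᵢ·x = 24×196 + 1×333 + 13×143 + 29×387 + 3×92 + 20×144 + 20×97 + 7×261 + 14×392 + 3×245 + 25×116 + 24×230
  = 39685
Ratio = 35008200 / 39685 = 882.15195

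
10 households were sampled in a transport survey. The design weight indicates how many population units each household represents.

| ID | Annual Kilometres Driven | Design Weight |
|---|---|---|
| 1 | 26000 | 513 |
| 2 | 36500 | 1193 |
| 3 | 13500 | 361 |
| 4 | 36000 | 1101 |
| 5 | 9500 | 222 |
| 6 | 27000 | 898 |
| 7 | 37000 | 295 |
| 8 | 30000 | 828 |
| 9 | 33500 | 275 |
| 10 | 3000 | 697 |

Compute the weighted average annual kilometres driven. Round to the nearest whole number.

27386

Weighted sum = 26000×513 + 36500×1193 + 13500×361 + 36000×1101 + 9500×222 + 27000×898 + 37000×295 + 30000×828 + 33500×275 + 3000×697
  = 174805500
Sum of weights = 513 + 1193 + 361 + 1101 + 222 + 898 + 295 + 828 + 275 + 697 = 6383
Weighted mean = 174805500 / 6383 = 27386.104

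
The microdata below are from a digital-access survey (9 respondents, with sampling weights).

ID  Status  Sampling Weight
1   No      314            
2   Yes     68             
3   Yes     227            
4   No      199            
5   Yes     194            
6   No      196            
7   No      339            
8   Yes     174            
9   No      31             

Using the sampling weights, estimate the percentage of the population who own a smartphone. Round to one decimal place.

38.1

Sum of weights for 'Yes' = 68 + 227 + 194 + 174 = 663
Total weight = 314 + 68 + 227 + 199 + 194 + 196 + 339 + 174 + 31 = 1742
Weighted proportion = 663 / 1742 = 0.38059701 → 38.059701%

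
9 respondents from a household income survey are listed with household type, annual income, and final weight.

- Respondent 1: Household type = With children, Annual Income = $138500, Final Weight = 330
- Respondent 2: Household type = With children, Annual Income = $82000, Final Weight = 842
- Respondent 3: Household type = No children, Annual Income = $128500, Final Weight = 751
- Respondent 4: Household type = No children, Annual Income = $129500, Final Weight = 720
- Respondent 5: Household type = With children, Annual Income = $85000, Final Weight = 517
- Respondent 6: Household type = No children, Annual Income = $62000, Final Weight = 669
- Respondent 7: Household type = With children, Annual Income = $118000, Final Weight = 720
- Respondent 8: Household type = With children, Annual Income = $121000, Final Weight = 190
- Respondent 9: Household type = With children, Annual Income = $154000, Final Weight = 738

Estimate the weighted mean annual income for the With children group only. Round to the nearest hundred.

114000

With children rows: 1, 2, 5, 7, 8, 9
Weighted sum = 138500×330 + 82000×842 + 85000×517 + 118000×720 + 121000×190 + 154000×738
  = 45705000 + 69044000 + 43945000 + 84960000 + 22990000 + 113652000 = 380296000
Sum of weights = 330 + 842 + 517 + 720 + 190 + 738 = 3337
Weighted mean = 380296000 / 3337 = 113963.44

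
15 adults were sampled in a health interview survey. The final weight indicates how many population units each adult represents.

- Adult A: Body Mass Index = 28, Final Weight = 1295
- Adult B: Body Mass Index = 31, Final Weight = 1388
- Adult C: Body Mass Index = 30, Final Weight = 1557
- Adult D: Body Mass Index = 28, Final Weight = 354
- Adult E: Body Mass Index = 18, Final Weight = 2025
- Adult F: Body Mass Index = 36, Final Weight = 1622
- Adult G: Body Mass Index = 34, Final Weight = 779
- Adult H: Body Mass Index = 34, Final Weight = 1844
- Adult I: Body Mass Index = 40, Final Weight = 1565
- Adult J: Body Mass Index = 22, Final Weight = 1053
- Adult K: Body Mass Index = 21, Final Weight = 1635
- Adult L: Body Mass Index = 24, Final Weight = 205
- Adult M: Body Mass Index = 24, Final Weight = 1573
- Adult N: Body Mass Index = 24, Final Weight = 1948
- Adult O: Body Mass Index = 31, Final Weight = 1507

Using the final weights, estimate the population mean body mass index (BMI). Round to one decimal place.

Weighted sum = 576176
Sum of weights = 20350
Weighted mean = 576176 / 20350 = 28.313317

28.3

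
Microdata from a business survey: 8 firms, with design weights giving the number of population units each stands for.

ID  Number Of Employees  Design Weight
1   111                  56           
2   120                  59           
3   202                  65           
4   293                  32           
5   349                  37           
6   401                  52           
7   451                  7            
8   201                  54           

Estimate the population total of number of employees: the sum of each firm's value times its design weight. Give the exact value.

83578

Weighted total = 111×56 + 120×59 + 202×65 + 293×32 + 349×37 + 401×52 + 451×7 + 201×54
  = 6216 + 7080 + 13130 + 9376 + 12913 + 20852 + 3157 + 10854 = 83578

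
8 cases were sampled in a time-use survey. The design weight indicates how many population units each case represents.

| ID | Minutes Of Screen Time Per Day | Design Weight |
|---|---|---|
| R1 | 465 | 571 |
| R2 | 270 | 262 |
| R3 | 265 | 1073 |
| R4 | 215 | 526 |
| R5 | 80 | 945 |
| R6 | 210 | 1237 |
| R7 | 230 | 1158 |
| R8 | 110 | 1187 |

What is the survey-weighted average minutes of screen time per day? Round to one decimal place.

Weighted sum = 1465970
Sum of weights = 571 + 262 + 1073 + 526 + 945 + 1237 + 1158 + 1187 = 6959
Weighted mean = 1465970 / 6959 = 210.65814

210.7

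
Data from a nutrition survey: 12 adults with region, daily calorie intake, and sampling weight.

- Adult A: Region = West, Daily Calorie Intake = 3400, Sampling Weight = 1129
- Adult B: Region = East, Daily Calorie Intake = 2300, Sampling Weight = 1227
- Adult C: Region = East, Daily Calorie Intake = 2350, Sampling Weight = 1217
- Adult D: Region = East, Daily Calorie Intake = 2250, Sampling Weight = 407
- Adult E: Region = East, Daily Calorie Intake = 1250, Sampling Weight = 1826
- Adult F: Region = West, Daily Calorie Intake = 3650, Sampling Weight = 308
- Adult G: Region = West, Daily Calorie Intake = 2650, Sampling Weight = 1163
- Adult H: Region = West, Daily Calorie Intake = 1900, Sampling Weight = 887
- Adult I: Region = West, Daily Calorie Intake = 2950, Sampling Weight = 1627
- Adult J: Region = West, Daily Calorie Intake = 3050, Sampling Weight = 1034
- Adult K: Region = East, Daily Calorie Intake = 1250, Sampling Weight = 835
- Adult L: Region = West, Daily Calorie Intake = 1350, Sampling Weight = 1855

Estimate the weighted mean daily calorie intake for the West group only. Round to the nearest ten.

2520

West rows: A, F, G, H, I, J, L
Weighted sum = 3400×1129 + 3650×308 + 2650×1163 + 1900×887 + 2950×1627 + 3050×1034 + 1350×1855
  = 3838600 + 1124200 + 3081950 + 1685300 + 4799650 + 3153700 + 2504250 = 20187650
Sum of weights = 1129 + 308 + 1163 + 887 + 1627 + 1034 + 1855 = 8003
Weighted mean = 20187650 / 8003 = 2522.5103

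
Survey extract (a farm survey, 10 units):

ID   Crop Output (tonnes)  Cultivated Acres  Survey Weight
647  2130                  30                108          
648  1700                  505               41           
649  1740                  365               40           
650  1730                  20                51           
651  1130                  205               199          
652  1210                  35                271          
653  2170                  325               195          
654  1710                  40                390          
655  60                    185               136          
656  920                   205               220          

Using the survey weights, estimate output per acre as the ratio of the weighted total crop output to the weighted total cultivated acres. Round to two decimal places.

9.67

Σ wᵢ·y = 2130×108 + 1700×41 + 1740×40 + 1730×51 + 1130×199 + 1210×271 + 2170×195 + 1710×390 + 60×136 + 920×220
  = 2310960
Σ wᵢ·x = 30×108 + 505×41 + 365×40 + 20×51 + 205×199 + 35×271 + 325×195 + 40×390 + 185×136 + 205×220
  = 239080
Ratio = 2310960 / 239080 = 9.6660532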